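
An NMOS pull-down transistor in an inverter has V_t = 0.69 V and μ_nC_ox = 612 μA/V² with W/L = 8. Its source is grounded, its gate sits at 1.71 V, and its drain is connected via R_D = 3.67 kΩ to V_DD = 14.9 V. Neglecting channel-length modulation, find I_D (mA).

V_GS = V_G = 1.71 V, so V_ov = 1.71 − 0.69 = 1.02 V.
k_n = μ_nC_ox · (W/L) = 4.896 mA/V².
Assume saturation: I_D = ½ k_n V_ov² = 0.5 × 4.896 × 1.02² = 2.55 mA, giving V_DS = V_DD − I_D R_D = 14.9 − 2.55 × 3.67 = 5.55 V.
V_DS = 5.55 V ≥ V_ov = 1.02 V, confirming saturation.

I_D = 2.55 mA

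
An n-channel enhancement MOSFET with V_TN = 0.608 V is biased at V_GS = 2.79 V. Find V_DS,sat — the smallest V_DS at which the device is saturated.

The boundary between triode and saturation is V_DS = V_GS − V_TN = V_ov.
V_ov = 2.79 − 0.608 = 2.18 V.

V_DS,sat = 2.18 V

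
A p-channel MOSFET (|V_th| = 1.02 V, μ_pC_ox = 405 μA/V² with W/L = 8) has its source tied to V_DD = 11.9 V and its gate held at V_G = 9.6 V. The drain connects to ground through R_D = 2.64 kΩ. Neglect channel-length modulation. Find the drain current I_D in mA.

I_D = 2.65 mA

V_SG = V_DD − V_G = 11.9 − 9.6 = 2.3 V, so V_ov = 2.3 − 1.02 = 1.28 V.
k_p = μ_pC_ox · (W/L) = 3.24 mA/V².
Assume saturation: I_D = ½ k_p V_ov² = 0.5 × 3.24 × 1.28² = 2.65 mA, giving V_SD = V_DD − I_D R_D = 11.9 − 2.65 × 2.64 = 4.89 V.
V_SD = 4.89 V ≥ V_ov = 1.28 V, confirming saturation.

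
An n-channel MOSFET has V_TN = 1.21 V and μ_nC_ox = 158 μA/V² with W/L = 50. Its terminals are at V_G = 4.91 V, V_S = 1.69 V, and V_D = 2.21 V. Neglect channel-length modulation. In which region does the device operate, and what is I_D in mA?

Triode; I_D = 7.19 mA

V_GS = V_G − V_S = 4.91 − 1.69 = 3.22 V; V_DS = V_D − V_S = 2.21 − 1.69 = 0.52 V.
k_n = μ_nC_ox · (W/L) = 7.9 mA/V².
V_ov = V_GS − V_TN = 3.22 − 1.21 = 2.01 V.
Since V_DS = 0.52 V < V_ov = 2.01 V, the device is in the triode region.
I_D = k_n [V_ov · V_DS − ½ V_DS²] = 7.9 × [2.01 × 0.52 − 0.5 × 0.52²] = 7.19 mA.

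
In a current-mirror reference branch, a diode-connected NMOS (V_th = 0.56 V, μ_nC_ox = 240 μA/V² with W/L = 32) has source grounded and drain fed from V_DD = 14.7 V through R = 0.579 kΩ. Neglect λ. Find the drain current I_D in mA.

With gate tied to drain, V_GS = V_DS ≥ V_GS − V_th, so the device is in saturation.
k_n = μ_nC_ox · (W/L) = 7.68 mA/V².
KCL at the drain: ½ k_n (V_GS − V_th)² = (V_DD − V_GS)/R.
Let x = V_GS − 0.56. Then 2.22 x² + x − 14.14 = 0, giving x = 2.31 V (positive root), so V_GS = 2.87 V.
I_D = (V_DD − V_GS)/R = (14.7 − 2.87) / 0.579 = 20.4 mA.

I_D = 20.4 mA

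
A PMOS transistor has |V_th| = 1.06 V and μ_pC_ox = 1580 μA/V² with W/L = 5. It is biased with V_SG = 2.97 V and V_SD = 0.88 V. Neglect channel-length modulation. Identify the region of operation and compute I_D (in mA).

k_p = μ_pC_ox · (W/L) = 7.9 mA/V².
V_ov = V_SG − |V_th| = 2.97 − 1.06 = 1.91 V.
Since V_SD = 0.88 V < V_ov = 1.91 V, the device is in the triode region.
I_D = k_p [V_ov · V_SD − ½ V_SD²] = 7.9 × [1.91 × 0.88 − 0.5 × 0.88²] = 10.2 mA.

Triode; I_D = 10.2 mA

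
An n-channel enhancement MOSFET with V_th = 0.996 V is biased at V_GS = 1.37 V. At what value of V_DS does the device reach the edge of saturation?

The boundary between triode and saturation is V_DS = V_GS − V_th = V_ov.
V_ov = 1.37 − 0.996 = 0.374 V.

V_DS,sat = 0.374 V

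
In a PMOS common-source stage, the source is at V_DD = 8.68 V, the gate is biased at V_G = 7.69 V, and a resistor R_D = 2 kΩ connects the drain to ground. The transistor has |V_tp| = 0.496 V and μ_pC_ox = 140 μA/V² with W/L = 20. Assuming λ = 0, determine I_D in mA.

I_D = 0.342 mA

V_SG = V_DD − V_G = 8.68 − 7.69 = 0.99 V, so V_ov = 0.99 − 0.496 = 0.494 V.
k_p = μ_pC_ox · (W/L) = 2.8 mA/V².
Assume saturation: I_D = ½ k_p V_ov² = 0.5 × 2.8 × 0.494² = 0.342 mA, giving V_SD = V_DD − I_D R_D = 8.68 − 0.342 × 2 = 8 V.
V_SD = 8 V ≥ V_ov = 0.494 V, confirming saturation.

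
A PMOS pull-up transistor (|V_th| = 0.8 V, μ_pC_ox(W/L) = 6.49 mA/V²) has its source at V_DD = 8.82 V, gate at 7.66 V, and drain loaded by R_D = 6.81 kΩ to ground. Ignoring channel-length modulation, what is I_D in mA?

I_D = 0.421 mA

V_SG = V_DD − V_G = 8.82 − 7.66 = 1.16 V, so V_ov = 1.16 − 0.8 = 0.36 V.
Assume saturation: I_D = ½ k_p V_ov² = 0.5 × 6.49 × 0.36² = 0.421 mA, giving V_SD = V_DD − I_D R_D = 8.82 − 0.421 × 6.81 = 5.96 V.
V_SD = 5.96 V ≥ V_ov = 0.36 V, confirming saturation.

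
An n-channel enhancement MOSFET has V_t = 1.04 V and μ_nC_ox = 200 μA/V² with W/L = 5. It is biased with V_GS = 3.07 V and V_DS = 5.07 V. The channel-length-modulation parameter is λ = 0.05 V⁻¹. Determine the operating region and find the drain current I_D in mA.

Saturation; I_D = 2.58 mA

k_n = μ_nC_ox · (W/L) = 1 mA/V².
V_ov = V_GS − V_t = 3.07 − 1.04 = 2.03 V.
Since V_DS = 5.07 V ≥ V_ov = 2.03 V, the device is in saturation.
I_D = ½ k_n V_ov² (1 + λ V_DS) = 0.5 × 1 × 2.03² × (1 + 0.05 × 5.07) = 2.58 mA.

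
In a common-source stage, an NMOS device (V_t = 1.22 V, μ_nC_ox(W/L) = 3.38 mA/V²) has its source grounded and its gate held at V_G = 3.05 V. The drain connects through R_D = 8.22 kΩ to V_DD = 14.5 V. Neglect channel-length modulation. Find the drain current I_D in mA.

V_GS = V_G = 3.05 V, so V_ov = 3.05 − 1.22 = 1.83 V.
Assume saturation: I_D = ½ k_n V_ov² = 0.5 × 3.38 × 1.83² = 5.66 mA, giving V_DS = V_DD − I_D R_D = 14.5 − 5.66 × 8.22 = -32 V.
But -32 V < V_ov = 1.83 V, so the device is actually in triode.
In triode I_D = k_n[V_ov V_DS − ½ V_DS²] and I_D = (V_DD − V_DS)/R_D. Equating: 13.9 V_DS² − 51.84 V_DS + 14.5 = 0, giving V_DS = 0.305 V (the root below V_ov).
I_D = (14.5 − 0.305) / 8.22 = 1.73 mA.

I_D = 1.73 mA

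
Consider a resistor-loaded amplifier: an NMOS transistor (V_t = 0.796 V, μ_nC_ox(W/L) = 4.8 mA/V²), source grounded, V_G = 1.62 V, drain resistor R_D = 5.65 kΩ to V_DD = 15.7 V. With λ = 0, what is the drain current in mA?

I_D = 1.63 mA

V_GS = V_G = 1.62 V, so V_ov = 1.62 − 0.796 = 0.824 V.
Assume saturation: I_D = ½ k_n V_ov² = 0.5 × 4.8 × 0.824² = 1.63 mA, giving V_DS = V_DD − I_D R_D = 15.7 − 1.63 × 5.65 = 6.49 V.
V_DS = 6.49 V ≥ V_ov = 0.824 V, confirming saturation.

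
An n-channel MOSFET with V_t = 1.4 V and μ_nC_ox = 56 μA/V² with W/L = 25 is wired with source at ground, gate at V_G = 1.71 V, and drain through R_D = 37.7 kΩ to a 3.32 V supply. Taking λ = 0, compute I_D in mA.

I_D = 0.0673 mA

V_GS = V_G = 1.71 V, so V_ov = 1.71 − 1.4 = 0.31 V.
k_n = μ_nC_ox · (W/L) = 1.4 mA/V².
Assume saturation: I_D = ½ k_n V_ov² = 0.5 × 1.4 × 0.31² = 0.0673 mA, giving V_DS = V_DD − I_D R_D = 3.32 − 0.0673 × 37.7 = 0.784 V.
V_DS = 0.784 V ≥ V_ov = 0.31 V, confirming saturation.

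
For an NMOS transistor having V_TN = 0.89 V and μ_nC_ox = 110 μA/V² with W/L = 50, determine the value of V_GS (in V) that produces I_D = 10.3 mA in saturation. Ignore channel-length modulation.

V_GS = 2.83 V

k_n = μ_nC_ox · (W/L) = 5.5 mA/V².
In saturation I_D = ½ k_n (V_GS − V_TN)², so V_GS − V_TN = √(2 I_D / k_n) = √(2 × 10.3 / 5.5) = 1.94 V.
V_GS = 0.89 + 1.94 = 2.83 V.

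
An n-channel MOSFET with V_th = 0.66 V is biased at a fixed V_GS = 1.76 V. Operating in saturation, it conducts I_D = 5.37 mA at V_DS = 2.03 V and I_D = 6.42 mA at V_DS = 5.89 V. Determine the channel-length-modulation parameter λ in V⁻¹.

λ = 0.0565 V⁻¹

With V_GS fixed, I_D ∝ (1 + λ V_DS) in saturation, so I_D2/I_D1 = (1 + λ V_DS2)/(1 + λ V_DS1).
6.42/5.37 = 1.196 = (1 + 5.89 λ)/(1 + 2.03 λ).
Solving: λ (I_D1 V_DS2 − I_D2 V_DS1) = I_D2 − I_D1, so λ = (6.42 − 5.37) / (5.37 × 5.89 − 6.42 × 2.03) = 1.05 / 18.6 = 0.0565 V⁻¹.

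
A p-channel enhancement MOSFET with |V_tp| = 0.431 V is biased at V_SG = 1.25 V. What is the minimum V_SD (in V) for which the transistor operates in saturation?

V_SD,sat = 0.819 V

The boundary between triode and saturation is V_SD = V_SG − |V_tp| = V_ov.
V_ov = 1.25 − 0.431 = 0.819 V.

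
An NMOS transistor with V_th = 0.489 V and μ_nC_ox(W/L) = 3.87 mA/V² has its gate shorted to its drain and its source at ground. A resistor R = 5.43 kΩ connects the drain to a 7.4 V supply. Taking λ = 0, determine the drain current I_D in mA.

With gate tied to drain, V_GS = V_DS ≥ V_GS − V_th, so the device is in saturation.
KCL at the drain: ½ k_n (V_GS − V_th)² = (V_DD − V_GS)/R.
Let x = V_GS − 0.489. Then 10.5 x² + x − 6.911 = 0, giving x = 0.765 V (positive root), so V_GS = 1.25 V.
I_D = (V_DD − V_GS)/R = (7.4 − 1.25) / 5.43 = 1.13 mA.

I_D = 1.13 mA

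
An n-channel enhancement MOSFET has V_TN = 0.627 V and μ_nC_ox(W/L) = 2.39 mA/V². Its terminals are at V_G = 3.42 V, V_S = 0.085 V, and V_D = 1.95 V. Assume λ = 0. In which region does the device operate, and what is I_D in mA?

V_GS = V_G − V_S = 3.42 − 0.085 = 3.33 V; V_DS = V_D − V_S = 1.95 − 0.085 = 1.86 V.
V_ov = V_GS − V_TN = 3.33 − 0.627 = 2.71 V.
Since V_DS = 1.86 V < V_ov = 2.71 V, the device is in the triode region.
I_D = k_n [V_ov · V_DS − ½ V_DS²] = 2.39 × [2.71 × 1.86 − 0.5 × 1.86²] = 7.91 mA.

Triode; I_D = 7.91 mA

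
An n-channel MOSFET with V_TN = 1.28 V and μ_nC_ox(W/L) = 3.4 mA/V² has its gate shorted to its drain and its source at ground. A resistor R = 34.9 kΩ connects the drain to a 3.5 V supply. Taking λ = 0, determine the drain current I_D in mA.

I_D = 0.0583 mA

With gate tied to drain, V_GS = V_DS ≥ V_GS − V_TN, so the device is in saturation.
KCL at the drain: ½ k_n (V_GS − V_TN)² = (V_DD − V_GS)/R.
Let x = V_GS − 1.28. Then 59.3 x² + x − 2.22 = 0, giving x = 0.185 V (positive root), so V_GS = 1.47 V.
I_D = (V_DD − V_GS)/R = (3.5 − 1.47) / 34.9 = 0.0583 mA.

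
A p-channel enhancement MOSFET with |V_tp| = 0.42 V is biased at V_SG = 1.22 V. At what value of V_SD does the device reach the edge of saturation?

The boundary between triode and saturation is V_SD = V_SG − |V_tp| = V_ov.
V_ov = 1.22 − 0.42 = 0.8 V.

V_SD,sat = 0.800 V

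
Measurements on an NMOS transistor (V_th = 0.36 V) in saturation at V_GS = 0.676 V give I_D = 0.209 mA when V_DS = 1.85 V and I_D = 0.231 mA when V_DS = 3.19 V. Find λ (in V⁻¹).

With V_GS fixed, I_D ∝ (1 + λ V_DS) in saturation, so I_D2/I_D1 = (1 + λ V_DS2)/(1 + λ V_DS1).
0.231/0.209 = 1.105 = (1 + 3.19 λ)/(1 + 1.85 λ).
Solving: λ (I_D1 V_DS2 − I_D2 V_DS1) = I_D2 − I_D1, so λ = (0.231 − 0.209) / (0.209 × 3.19 − 0.231 × 1.85) = 0.022 / 0.239 = 0.0919 V⁻¹.

λ = 0.0919 V⁻¹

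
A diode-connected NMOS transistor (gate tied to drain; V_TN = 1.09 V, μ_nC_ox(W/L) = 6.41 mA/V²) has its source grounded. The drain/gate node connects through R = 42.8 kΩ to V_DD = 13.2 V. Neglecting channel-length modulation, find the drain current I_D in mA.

With gate tied to drain, V_GS = V_DS ≥ V_GS − V_TN, so the device is in saturation.
KCL at the drain: ½ k_n (V_GS − V_TN)² = (V_DD − V_GS)/R.
Let x = V_GS − 1.09. Then 137 x² + x − 12.11 = 0, giving x = 0.294 V (positive root), so V_GS = 1.38 V.
I_D = (V_DD − V_GS)/R = (13.2 − 1.38) / 42.8 = 0.276 mA.

I_D = 0.276 mA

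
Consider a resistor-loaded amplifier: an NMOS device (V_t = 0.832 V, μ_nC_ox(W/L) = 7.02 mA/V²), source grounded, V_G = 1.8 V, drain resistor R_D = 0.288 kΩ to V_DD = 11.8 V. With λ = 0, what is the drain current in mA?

I_D = 3.29 mA

V_GS = V_G = 1.8 V, so V_ov = 1.8 − 0.832 = 0.968 V.
Assume saturation: I_D = ½ k_n V_ov² = 0.5 × 7.02 × 0.968² = 3.29 mA, giving V_DS = V_DD − I_D R_D = 11.8 − 3.29 × 0.288 = 10.9 V.
V_DS = 10.9 V ≥ V_ov = 0.968 V, confirming saturation.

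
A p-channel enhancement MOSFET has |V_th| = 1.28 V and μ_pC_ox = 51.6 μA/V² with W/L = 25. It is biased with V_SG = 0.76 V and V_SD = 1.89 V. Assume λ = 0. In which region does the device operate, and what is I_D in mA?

V_SG = 0.76 V < |V_th| = 1.28 V, so the transistor is in cutoff.

Cutoff; I_D = 0 mA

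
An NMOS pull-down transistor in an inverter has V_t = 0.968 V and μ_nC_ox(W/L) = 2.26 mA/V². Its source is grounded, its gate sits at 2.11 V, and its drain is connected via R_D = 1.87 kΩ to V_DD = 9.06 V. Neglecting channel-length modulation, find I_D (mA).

V_GS = V_G = 2.11 V, so V_ov = 2.11 − 0.968 = 1.14 V.
Assume saturation: I_D = ½ k_n V_ov² = 0.5 × 2.26 × 1.14² = 1.47 mA, giving V_DS = V_DD − I_D R_D = 9.06 − 1.47 × 1.87 = 6.3 V.
V_DS = 6.3 V ≥ V_ov = 1.14 V, confirming saturation.

I_D = 1.47 mA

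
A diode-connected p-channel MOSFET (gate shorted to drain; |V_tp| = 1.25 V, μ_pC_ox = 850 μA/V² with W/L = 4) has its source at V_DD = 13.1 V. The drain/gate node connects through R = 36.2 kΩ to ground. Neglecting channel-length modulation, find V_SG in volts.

V_SG = 1.68 V

With gate tied to drain, V_SG = V_SD ≥ V_SG − |V_tp|, so the device is in saturation.
k_p = μ_pC_ox · (W/L) = 3.4 mA/V².
KCL at the drain: ½ k_p (V_SG − |V_tp|)² = (V_DD − V_SG)/R.
Let x = V_SG − 1.25. Then 61.5 x² + x − 11.85 = 0, giving x = 0.431 V (positive root), so V_SG = 1.68 V.
I_D = (V_DD − V_SG)/R = (13.1 − 1.68) / 36.2 = 0.315 mA.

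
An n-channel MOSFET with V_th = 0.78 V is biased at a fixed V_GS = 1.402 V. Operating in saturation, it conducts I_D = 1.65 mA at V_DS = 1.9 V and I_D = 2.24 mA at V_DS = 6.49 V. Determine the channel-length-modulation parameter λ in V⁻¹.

λ = 0.0914 V⁻¹

With V_GS fixed, I_D ∝ (1 + λ V_DS) in saturation, so I_D2/I_D1 = (1 + λ V_DS2)/(1 + λ V_DS1).
2.24/1.65 = 1.358 = (1 + 6.49 λ)/(1 + 1.9 λ).
Solving: λ (I_D1 V_DS2 − I_D2 V_DS1) = I_D2 − I_D1, so λ = (2.24 − 1.65) / (1.65 × 6.49 − 2.24 × 1.9) = 0.59 / 6.45 = 0.0914 V⁻¹.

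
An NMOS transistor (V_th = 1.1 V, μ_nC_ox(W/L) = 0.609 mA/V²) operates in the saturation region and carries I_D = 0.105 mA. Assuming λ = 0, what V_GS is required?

In saturation I_D = ½ k_n (V_GS − V_th)², so V_GS − V_th = √(2 I_D / k_n) = √(2 × 0.105 / 0.609) = 0.587 V.
V_GS = 1.1 + 0.587 = 1.69 V.

V_GS = 1.69 V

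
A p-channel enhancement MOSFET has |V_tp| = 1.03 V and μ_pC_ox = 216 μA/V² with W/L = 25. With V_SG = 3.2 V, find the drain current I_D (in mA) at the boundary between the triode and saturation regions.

At the boundary V_SD = V_ov = V_SG − |V_tp| = 3.2 − 1.03 = 2.17 V.
k_p = μ_pC_ox · (W/L) = 5.4 mA/V².
I_D = ½ k_p V_ov² = 0.5 × 5.4 × 2.17² = 12.7 mA.

I_D = 12.7 mA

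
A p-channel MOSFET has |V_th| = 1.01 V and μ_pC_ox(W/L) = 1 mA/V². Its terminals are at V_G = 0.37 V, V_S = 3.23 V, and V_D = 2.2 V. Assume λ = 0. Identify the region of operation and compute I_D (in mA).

V_SG = V_S − V_G = 3.23 − 0.37 = 2.86 V; V_SD = V_S − V_D = 3.23 − 2.2 = 1.03 V.
V_ov = V_SG − |V_th| = 2.86 − 1.01 = 1.85 V.
Since V_SD = 1.03 V < V_ov = 1.85 V, the device is in the triode region.
I_D = k_p [V_ov · V_SD − ½ V_SD²] = 1 × [1.85 × 1.03 − 0.5 × 1.03²] = 1.38 mA.

Triode; I_D = 1.38 mA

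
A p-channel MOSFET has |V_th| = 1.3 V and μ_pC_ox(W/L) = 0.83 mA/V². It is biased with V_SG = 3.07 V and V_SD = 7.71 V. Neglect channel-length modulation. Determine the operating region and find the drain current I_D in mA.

Saturation; I_D = 1.30 mA

V_ov = V_SG − |V_th| = 3.07 − 1.3 = 1.77 V.
Since V_SD = 7.71 V ≥ V_ov = 1.77 V, the device is in saturation.
I_D = ½ k_p V_ov² = 0.5 × 0.83 × 1.77² = 1.3 mA.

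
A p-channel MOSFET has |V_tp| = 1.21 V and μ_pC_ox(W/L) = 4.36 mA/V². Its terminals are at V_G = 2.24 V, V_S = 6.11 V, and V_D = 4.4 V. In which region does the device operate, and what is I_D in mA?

Triode; I_D = 13.5 mA

V_SG = V_S − V_G = 6.11 − 2.24 = 3.87 V; V_SD = V_S − V_D = 6.11 − 4.4 = 1.71 V.
V_ov = V_SG − |V_tp| = 3.87 − 1.21 = 2.66 V.
Since V_SD = 1.71 V < V_ov = 2.66 V, the device is in the triode region.
I_D = k_p [V_ov · V_SD − ½ V_SD²] = 4.36 × [2.66 × 1.71 − 0.5 × 1.71²] = 13.5 mA.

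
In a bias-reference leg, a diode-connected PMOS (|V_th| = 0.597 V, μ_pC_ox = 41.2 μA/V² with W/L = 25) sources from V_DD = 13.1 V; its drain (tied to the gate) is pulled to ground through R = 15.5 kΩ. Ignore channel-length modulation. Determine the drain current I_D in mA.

I_D = 0.730 mA

With gate tied to drain, V_SG = V_SD ≥ V_SG − |V_th|, so the device is in saturation.
k_p = μ_pC_ox · (W/L) = 1.03 mA/V².
KCL at the drain: ½ k_p (V_SG − |V_th|)² = (V_DD − V_SG)/R.
Let x = V_SG − 0.597. Then 7.98 x² + x − 12.5 = 0, giving x = 1.19 V (positive root), so V_SG = 1.79 V.
I_D = (V_DD − V_SG)/R = (13.1 − 1.79) / 15.5 = 0.73 mA.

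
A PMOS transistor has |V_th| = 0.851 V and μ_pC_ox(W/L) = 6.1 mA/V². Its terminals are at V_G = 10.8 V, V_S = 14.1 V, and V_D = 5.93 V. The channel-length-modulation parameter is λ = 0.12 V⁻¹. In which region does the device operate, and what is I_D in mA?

Saturation; I_D = 36.2 mA

V_SG = V_S − V_G = 14.1 − 10.8 = 3.3 V; V_SD = V_S − V_D = 14.1 − 5.93 = 8.17 V.
V_ov = V_SG − |V_th| = 3.3 − 0.851 = 2.45 V.
Since V_SD = 8.17 V ≥ V_ov = 2.45 V, the device is in saturation.
I_D = ½ k_p V_ov² (1 + λ V_SD) = 0.5 × 6.1 × 2.45² × (1 + 0.12 × 8.17) = 36.2 mA.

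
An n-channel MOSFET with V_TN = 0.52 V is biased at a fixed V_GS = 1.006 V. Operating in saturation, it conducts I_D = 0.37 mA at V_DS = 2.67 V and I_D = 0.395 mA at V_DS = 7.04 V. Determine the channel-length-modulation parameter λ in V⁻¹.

With V_GS fixed, I_D ∝ (1 + λ V_DS) in saturation, so I_D2/I_D1 = (1 + λ V_DS2)/(1 + λ V_DS1).
0.395/0.37 = 1.068 = (1 + 7.04 λ)/(1 + 2.67 λ).
Solving: λ (I_D1 V_DS2 − I_D2 V_DS1) = I_D2 − I_D1, so λ = (0.395 − 0.37) / (0.37 × 7.04 − 0.395 × 2.67) = 0.025 / 1.55 = 0.0161 V⁻¹.

λ = 0.0161 V⁻¹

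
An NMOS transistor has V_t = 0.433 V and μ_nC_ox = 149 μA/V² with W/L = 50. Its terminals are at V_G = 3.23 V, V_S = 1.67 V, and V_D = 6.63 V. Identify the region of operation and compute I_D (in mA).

Saturation; I_D = 4.73 mA

V_GS = V_G − V_S = 3.23 − 1.67 = 1.56 V; V_DS = V_D − V_S = 6.63 − 1.67 = 4.96 V.
k_n = μ_nC_ox · (W/L) = 7.45 mA/V².
V_ov = V_GS − V_t = 1.56 − 0.433 = 1.13 V.
Since V_DS = 4.96 V ≥ V_ov = 1.13 V, the device is in saturation.
I_D = ½ k_n V_ov² = 0.5 × 7.45 × 1.13² = 4.73 mA.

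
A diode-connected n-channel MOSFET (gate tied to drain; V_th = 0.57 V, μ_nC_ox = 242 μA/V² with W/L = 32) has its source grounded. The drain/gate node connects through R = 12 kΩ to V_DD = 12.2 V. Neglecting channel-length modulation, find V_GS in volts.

With gate tied to drain, V_GS = V_DS ≥ V_GS − V_th, so the device is in saturation.
k_n = μ_nC_ox · (W/L) = 7.744 mA/V².
KCL at the drain: ½ k_n (V_GS − V_th)² = (V_DD − V_GS)/R.
Let x = V_GS − 0.57. Then 46.5 x² + x − 11.63 = 0, giving x = 0.49 V (positive root), so V_GS = 1.06 V.
I_D = (V_DD − V_GS)/R = (12.2 − 1.06) / 12 = 0.928 mA.

V_GS = 1.06 V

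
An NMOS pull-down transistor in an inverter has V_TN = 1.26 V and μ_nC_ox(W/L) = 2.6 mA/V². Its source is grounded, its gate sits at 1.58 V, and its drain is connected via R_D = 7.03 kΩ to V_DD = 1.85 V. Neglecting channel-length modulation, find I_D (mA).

I_D = 0.133 mA

V_GS = V_G = 1.58 V, so V_ov = 1.58 − 1.26 = 0.32 V.
Assume saturation: I_D = ½ k_n V_ov² = 0.5 × 2.6 × 0.32² = 0.133 mA, giving V_DS = V_DD − I_D R_D = 1.85 − 0.133 × 7.03 = 0.914 V.
V_DS = 0.914 V ≥ V_ov = 0.32 V, confirming saturation.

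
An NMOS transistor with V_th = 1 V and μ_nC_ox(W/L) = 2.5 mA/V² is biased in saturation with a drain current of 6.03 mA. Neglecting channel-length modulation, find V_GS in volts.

V_GS = 3.20 V

In saturation I_D = ½ k_n (V_GS − V_th)², so V_GS − V_th = √(2 I_D / k_n) = √(2 × 6.03 / 2.5) = 2.2 V.
V_GS = 1 + 2.2 = 3.2 V.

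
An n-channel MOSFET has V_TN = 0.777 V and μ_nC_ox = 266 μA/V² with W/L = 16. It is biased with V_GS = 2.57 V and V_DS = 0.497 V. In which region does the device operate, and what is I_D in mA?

k_n = μ_nC_ox · (W/L) = 4.256 mA/V².
V_ov = V_GS − V_TN = 2.57 − 0.777 = 1.79 V.
Since V_DS = 0.497 V < V_ov = 1.79 V, the device is in the triode region.
I_D = k_n [V_ov · V_DS − ½ V_DS²] = 4.256 × [1.79 × 0.497 − 0.5 × 0.497²] = 3.27 mA.

Triode; I_D = 3.27 mA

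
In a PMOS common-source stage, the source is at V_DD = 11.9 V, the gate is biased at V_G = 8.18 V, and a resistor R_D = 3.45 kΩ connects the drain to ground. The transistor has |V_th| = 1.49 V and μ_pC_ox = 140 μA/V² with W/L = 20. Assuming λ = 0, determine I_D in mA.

V_SG = V_DD − V_G = 11.9 − 8.18 = 3.72 V, so V_ov = 3.72 − 1.49 = 2.23 V.
k_p = μ_pC_ox · (W/L) = 2.8 mA/V².
Assume saturation: I_D = ½ k_p V_ov² = 0.5 × 2.8 × 2.23² = 6.96 mA, giving V_SD = V_DD − I_D R_D = 11.9 − 6.96 × 3.45 = -12.1 V.
But -12.1 V < V_ov = 2.23 V, so the device is actually in triode.
In triode I_D = k_p[V_ov V_SD − ½ V_SD²] and I_D = (V_DD − V_SD)/R_D. Equating: 4.83 V_SD² − 22.54 V_SD + 11.9 = 0, giving V_SD = 0.607 V (the root below V_ov).
I_D = (11.9 − 0.607) / 3.45 = 3.27 mA.

I_D = 3.27 mA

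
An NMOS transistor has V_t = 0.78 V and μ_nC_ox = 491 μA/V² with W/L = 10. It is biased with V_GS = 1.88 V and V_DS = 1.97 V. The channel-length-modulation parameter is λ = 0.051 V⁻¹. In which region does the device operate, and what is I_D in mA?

Saturation; I_D = 3.27 mA

k_n = μ_nC_ox · (W/L) = 4.91 mA/V².
V_ov = V_GS − V_t = 1.88 − 0.78 = 1.1 V.
Since V_DS = 1.97 V ≥ V_ov = 1.1 V, the device is in saturation.
I_D = ½ k_n V_ov² (1 + λ V_DS) = 0.5 × 4.91 × 1.1² × (1 + 0.051 × 1.97) = 3.27 mA.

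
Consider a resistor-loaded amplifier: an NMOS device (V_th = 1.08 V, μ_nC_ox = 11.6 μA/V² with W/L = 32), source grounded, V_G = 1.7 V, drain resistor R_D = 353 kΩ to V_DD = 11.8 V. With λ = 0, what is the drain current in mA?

V_GS = V_G = 1.7 V, so V_ov = 1.7 − 1.08 = 0.62 V.
k_n = μ_nC_ox · (W/L) = 0.3712 mA/V².
Assume saturation: I_D = ½ k_n V_ov² = 0.5 × 0.3712 × 0.62² = 0.0713 mA, giving V_DS = V_DD − I_D R_D = 11.8 − 0.0713 × 353 = -13.4 V.
But -13.4 V < V_ov = 0.62 V, so the device is actually in triode.
In triode I_D = k_n[V_ov V_DS − ½ V_DS²] and I_D = (V_DD − V_DS)/R_D. Equating: 65.5 V_DS² − 82.24 V_DS + 11.8 = 0, giving V_DS = 0.165 V (the root below V_ov).
I_D = (11.8 − 0.165) / 353 = 0.033 mA.

I_D = 0.0330 mA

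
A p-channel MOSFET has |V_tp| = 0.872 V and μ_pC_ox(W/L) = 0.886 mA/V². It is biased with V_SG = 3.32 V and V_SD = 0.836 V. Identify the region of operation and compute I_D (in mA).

V_ov = V_SG − |V_tp| = 3.32 − 0.872 = 2.45 V.
Since V_SD = 0.836 V < V_ov = 2.45 V, the device is in the triode region.
I_D = k_p [V_ov · V_SD − ½ V_SD²] = 0.886 × [2.45 × 0.836 − 0.5 × 0.836²] = 1.5 mA.

Triode; I_D = 1.50 mA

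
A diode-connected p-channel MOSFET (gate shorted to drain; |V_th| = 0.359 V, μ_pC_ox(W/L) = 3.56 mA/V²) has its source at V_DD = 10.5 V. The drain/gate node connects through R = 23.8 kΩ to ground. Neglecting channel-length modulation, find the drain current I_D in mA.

With gate tied to drain, V_SG = V_SD ≥ V_SG − |V_th|, so the device is in saturation.
KCL at the drain: ½ k_p (V_SG − |V_th|)² = (V_DD − V_SG)/R.
Let x = V_SG − 0.359. Then 42.4 x² + x − 10.14 = 0, giving x = 0.478 V (positive root), so V_SG = 0.837 V.
I_D = (V_DD − V_SG)/R = (10.5 − 0.837) / 23.8 = 0.406 mA.

I_D = 0.406 mA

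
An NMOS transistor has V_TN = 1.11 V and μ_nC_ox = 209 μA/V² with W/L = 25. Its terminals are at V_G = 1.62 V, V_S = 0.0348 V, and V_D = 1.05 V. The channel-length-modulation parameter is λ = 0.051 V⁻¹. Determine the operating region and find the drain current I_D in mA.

Saturation; I_D = 0.620 mA

V_GS = V_G − V_S = 1.62 − 0.0348 = 1.59 V; V_DS = V_D − V_S = 1.05 − 0.0348 = 1.02 V.
k_n = μ_nC_ox · (W/L) = 5.225 mA/V².
V_ov = V_GS − V_TN = 1.59 − 1.11 = 0.475 V.
Since V_DS = 1.02 V ≥ V_ov = 0.475 V, the device is in saturation.
I_D = ½ k_n V_ov² (1 + λ V_DS) = 0.5 × 5.225 × 0.475² × (1 + 0.051 × 1.02) = 0.62 mA.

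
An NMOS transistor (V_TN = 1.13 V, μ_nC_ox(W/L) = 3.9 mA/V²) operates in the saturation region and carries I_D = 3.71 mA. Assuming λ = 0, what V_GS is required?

In saturation I_D = ½ k_n (V_GS − V_TN)², so V_GS − V_TN = √(2 I_D / k_n) = √(2 × 3.71 / 3.9) = 1.38 V.
V_GS = 1.13 + 1.38 = 2.51 V.

V_GS = 2.51 V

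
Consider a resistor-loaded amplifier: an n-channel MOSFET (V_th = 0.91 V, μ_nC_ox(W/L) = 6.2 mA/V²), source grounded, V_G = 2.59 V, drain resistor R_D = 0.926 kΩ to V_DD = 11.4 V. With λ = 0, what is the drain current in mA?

V_GS = V_G = 2.59 V, so V_ov = 2.59 − 0.91 = 1.68 V.
Assume saturation: I_D = ½ k_n V_ov² = 0.5 × 6.2 × 1.68² = 8.75 mA, giving V_DS = V_DD − I_D R_D = 11.4 − 8.75 × 0.926 = 3.3 V.
V_DS = 3.3 V ≥ V_ov = 1.68 V, confirming saturation.

I_D = 8.75 mA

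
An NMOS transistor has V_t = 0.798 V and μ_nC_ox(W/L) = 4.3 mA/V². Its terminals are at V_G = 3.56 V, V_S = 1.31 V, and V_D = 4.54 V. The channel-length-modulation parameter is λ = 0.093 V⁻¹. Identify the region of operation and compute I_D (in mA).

Saturation; I_D = 5.89 mA

V_GS = V_G − V_S = 3.56 − 1.31 = 2.25 V; V_DS = V_D − V_S = 4.54 − 1.31 = 3.23 V.
V_ov = V_GS − V_t = 2.25 − 0.798 = 1.45 V.
Since V_DS = 3.23 V ≥ V_ov = 1.45 V, the device is in saturation.
I_D = ½ k_n V_ov² (1 + λ V_DS) = 0.5 × 4.3 × 1.45² × (1 + 0.093 × 3.23) = 5.89 mA.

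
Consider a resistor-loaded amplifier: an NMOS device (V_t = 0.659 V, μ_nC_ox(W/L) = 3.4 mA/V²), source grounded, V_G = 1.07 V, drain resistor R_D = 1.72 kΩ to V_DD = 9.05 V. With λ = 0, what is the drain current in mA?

I_D = 0.287 mA

V_GS = V_G = 1.07 V, so V_ov = 1.07 − 0.659 = 0.411 V.
Assume saturation: I_D = ½ k_n V_ov² = 0.5 × 3.4 × 0.411² = 0.287 mA, giving V_DS = V_DD − I_D R_D = 9.05 − 0.287 × 1.72 = 8.56 V.
V_DS = 8.56 V ≥ V_ov = 0.411 V, confirming saturation.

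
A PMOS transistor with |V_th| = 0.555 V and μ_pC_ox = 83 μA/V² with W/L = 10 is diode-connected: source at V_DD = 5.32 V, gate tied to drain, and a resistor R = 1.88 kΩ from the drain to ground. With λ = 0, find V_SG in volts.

V_SG = 2.47 V

With gate tied to drain, V_SG = V_SD ≥ V_SG − |V_th|, so the device is in saturation.
k_p = μ_pC_ox · (W/L) = 0.83 mA/V².
KCL at the drain: ½ k_p (V_SG − |V_th|)² = (V_DD − V_SG)/R.
Let x = V_SG − 0.555. Then 0.78 x² + x − 4.765 = 0, giving x = 1.91 V (positive root), so V_SG = 2.47 V.
I_D = (V_DD − V_SG)/R = (5.32 − 2.47) / 1.88 = 1.52 mA.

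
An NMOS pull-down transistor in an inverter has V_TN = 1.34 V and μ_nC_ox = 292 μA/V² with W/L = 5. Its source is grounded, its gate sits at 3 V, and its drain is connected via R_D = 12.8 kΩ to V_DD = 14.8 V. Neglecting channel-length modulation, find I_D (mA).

I_D = 1.11 mA

V_GS = V_G = 3 V, so V_ov = 3 − 1.34 = 1.66 V.
k_n = μ_nC_ox · (W/L) = 1.46 mA/V².
Assume saturation: I_D = ½ k_n V_ov² = 0.5 × 1.46 × 1.66² = 2.01 mA, giving V_DS = V_DD − I_D R_D = 14.8 − 2.01 × 12.8 = -10.9 V.
But -10.9 V < V_ov = 1.66 V, so the device is actually in triode.
In triode I_D = k_n[V_ov V_DS − ½ V_DS²] and I_D = (V_DD − V_DS)/R_D. Equating: 9.34 V_DS² − 32.02 V_DS + 14.8 = 0, giving V_DS = 0.551 V (the root below V_ov).
I_D = (14.8 − 0.551) / 12.8 = 1.11 mA.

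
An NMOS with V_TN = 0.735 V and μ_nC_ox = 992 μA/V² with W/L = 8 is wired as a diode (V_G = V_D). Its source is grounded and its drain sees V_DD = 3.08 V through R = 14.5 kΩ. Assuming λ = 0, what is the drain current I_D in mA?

I_D = 0.148 mA

With gate tied to drain, V_GS = V_DS ≥ V_GS − V_TN, so the device is in saturation.
k_n = μ_nC_ox · (W/L) = 7.936 mA/V².
KCL at the drain: ½ k_n (V_GS − V_TN)² = (V_DD − V_GS)/R.
Let x = V_GS − 0.735. Then 57.5 x² + x − 2.345 = 0, giving x = 0.193 V (positive root), so V_GS = 0.928 V.
I_D = (V_DD − V_GS)/R = (3.08 − 0.928) / 14.5 = 0.148 mA.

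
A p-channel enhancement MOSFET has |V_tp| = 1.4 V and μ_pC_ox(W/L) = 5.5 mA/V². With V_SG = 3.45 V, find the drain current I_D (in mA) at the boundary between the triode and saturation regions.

At the boundary V_SD = V_ov = V_SG − |V_tp| = 3.45 − 1.4 = 2.05 V.
I_D = ½ k_p V_ov² = 0.5 × 5.5 × 2.05² = 11.6 mA.

I_D = 11.6 mA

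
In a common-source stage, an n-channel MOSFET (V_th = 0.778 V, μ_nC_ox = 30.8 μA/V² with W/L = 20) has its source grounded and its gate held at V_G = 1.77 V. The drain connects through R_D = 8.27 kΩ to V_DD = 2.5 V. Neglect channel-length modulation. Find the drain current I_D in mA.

V_GS = V_G = 1.77 V, so V_ov = 1.77 − 0.778 = 0.992 V.
k_n = μ_nC_ox · (W/L) = 0.616 mA/V².
Assume saturation: I_D = ½ k_n V_ov² = 0.5 × 0.616 × 0.992² = 0.303 mA, giving V_DS = V_DD − I_D R_D = 2.5 − 0.303 × 8.27 = -0.00657 V.
But -0.00657 V < V_ov = 0.992 V, so the device is actually in triode.
In triode I_D = k_n[V_ov V_DS − ½ V_DS²] and I_D = (V_DD − V_DS)/R_D. Equating: 2.55 V_DS² − 6.054 V_DS + 2.5 = 0, giving V_DS = 0.532 V (the root below V_ov).
I_D = (2.5 − 0.532) / 8.27 = 0.238 mA.

I_D = 0.238 mA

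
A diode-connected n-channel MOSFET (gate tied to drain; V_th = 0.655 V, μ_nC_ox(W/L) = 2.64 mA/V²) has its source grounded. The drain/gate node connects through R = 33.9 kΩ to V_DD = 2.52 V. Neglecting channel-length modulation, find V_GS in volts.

With gate tied to drain, V_GS = V_DS ≥ V_GS − V_th, so the device is in saturation.
KCL at the drain: ½ k_n (V_GS − V_th)² = (V_DD − V_GS)/R.
Let x = V_GS − 0.655. Then 44.7 x² + x − 1.865 = 0, giving x = 0.193 V (positive root), so V_GS = 0.848 V.
I_D = (V_DD − V_GS)/R = (2.52 − 0.848) / 33.9 = 0.0493 mA.

V_GS = 0.848 V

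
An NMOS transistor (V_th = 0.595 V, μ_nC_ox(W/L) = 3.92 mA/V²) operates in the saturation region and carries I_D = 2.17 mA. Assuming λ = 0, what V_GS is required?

In saturation I_D = ½ k_n (V_GS − V_th)², so V_GS − V_th = √(2 I_D / k_n) = √(2 × 2.17 / 3.92) = 1.05 V.
V_GS = 0.595 + 1.05 = 1.65 V.

V_GS = 1.65 V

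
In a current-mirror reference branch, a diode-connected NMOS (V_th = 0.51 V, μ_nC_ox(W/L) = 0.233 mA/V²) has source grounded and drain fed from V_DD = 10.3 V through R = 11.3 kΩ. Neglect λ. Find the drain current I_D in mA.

I_D = 0.656 mA

With gate tied to drain, V_GS = V_DS ≥ V_GS − V_th, so the device is in saturation.
KCL at the drain: ½ k_n (V_GS − V_th)² = (V_DD − V_GS)/R.
Let x = V_GS − 0.51. Then 1.32 x² + x − 9.79 = 0, giving x = 2.37 V (positive root), so V_GS = 2.88 V.
I_D = (V_DD − V_GS)/R = (10.3 − 2.88) / 11.3 = 0.656 mA.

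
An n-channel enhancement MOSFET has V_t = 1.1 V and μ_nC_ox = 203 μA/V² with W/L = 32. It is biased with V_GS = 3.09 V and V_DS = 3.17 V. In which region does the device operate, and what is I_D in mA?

Saturation; I_D = 12.9 mA

k_n = μ_nC_ox · (W/L) = 6.496 mA/V².
V_ov = V_GS − V_t = 3.09 − 1.1 = 1.99 V.
Since V_DS = 3.17 V ≥ V_ov = 1.99 V, the device is in saturation.
I_D = ½ k_n V_ov² = 0.5 × 6.496 × 1.99² = 12.9 mA.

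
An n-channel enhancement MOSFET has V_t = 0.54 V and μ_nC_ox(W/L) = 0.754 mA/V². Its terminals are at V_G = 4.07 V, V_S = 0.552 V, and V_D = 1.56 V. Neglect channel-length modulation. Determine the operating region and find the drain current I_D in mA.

V_GS = V_G − V_S = 4.07 − 0.552 = 3.52 V; V_DS = V_D − V_S = 1.56 − 0.552 = 1.01 V.
V_ov = V_GS − V_t = 3.52 − 0.54 = 2.98 V.
Since V_DS = 1.01 V < V_ov = 2.98 V, the device is in the triode region.
I_D = k_n [V_ov · V_DS − ½ V_DS²] = 0.754 × [2.98 × 1.01 − 0.5 × 1.01²] = 1.88 mA.

Triode; I_D = 1.88 mA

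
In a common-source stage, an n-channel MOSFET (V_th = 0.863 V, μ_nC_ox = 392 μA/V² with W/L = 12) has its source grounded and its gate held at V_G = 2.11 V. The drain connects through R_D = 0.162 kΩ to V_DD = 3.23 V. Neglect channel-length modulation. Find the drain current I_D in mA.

V_GS = V_G = 2.11 V, so V_ov = 2.11 − 0.863 = 1.25 V.
k_n = μ_nC_ox · (W/L) = 4.704 mA/V².
Assume saturation: I_D = ½ k_n V_ov² = 0.5 × 4.704 × 1.25² = 3.66 mA, giving V_DS = V_DD − I_D R_D = 3.23 − 3.66 × 0.162 = 2.64 V.
V_DS = 2.64 V ≥ V_ov = 1.25 V, confirming saturation.

I_D = 3.66 mA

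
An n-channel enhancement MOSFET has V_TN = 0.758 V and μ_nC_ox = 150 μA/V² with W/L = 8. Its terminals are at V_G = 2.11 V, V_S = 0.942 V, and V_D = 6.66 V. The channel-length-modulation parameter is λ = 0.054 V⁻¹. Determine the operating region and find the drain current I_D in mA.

Saturation; I_D = 0.132 mA

V_GS = V_G − V_S = 2.11 − 0.942 = 1.17 V; V_DS = V_D − V_S = 6.66 − 0.942 = 5.72 V.
k_n = μ_nC_ox · (W/L) = 1.2 mA/V².
V_ov = V_GS − V_TN = 1.17 − 0.758 = 0.41 V.
Since V_DS = 5.72 V ≥ V_ov = 0.41 V, the device is in saturation.
I_D = ½ k_n V_ov² (1 + λ V_DS) = 0.5 × 1.2 × 0.41² × (1 + 0.054 × 5.72) = 0.132 mA.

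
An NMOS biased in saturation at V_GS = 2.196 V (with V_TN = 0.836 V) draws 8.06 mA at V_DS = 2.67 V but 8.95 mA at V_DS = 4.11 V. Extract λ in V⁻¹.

λ = 0.0964 V⁻¹

With V_GS fixed, I_D ∝ (1 + λ V_DS) in saturation, so I_D2/I_D1 = (1 + λ V_DS2)/(1 + λ V_DS1).
8.95/8.06 = 1.11 = (1 + 4.11 λ)/(1 + 2.67 λ).
Solving: λ (I_D1 V_DS2 − I_D2 V_DS1) = I_D2 − I_D1, so λ = (8.95 − 8.06) / (8.06 × 4.11 − 8.95 × 2.67) = 0.89 / 9.23 = 0.0964 V⁻¹.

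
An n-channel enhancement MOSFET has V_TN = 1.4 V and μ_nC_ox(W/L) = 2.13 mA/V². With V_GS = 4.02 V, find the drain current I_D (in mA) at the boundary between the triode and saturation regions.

At the boundary V_DS = V_ov = V_GS − V_TN = 4.02 − 1.4 = 2.62 V.
I_D = ½ k_n V_ov² = 0.5 × 2.13 × 2.62² = 7.31 mA.

I_D = 7.31 mA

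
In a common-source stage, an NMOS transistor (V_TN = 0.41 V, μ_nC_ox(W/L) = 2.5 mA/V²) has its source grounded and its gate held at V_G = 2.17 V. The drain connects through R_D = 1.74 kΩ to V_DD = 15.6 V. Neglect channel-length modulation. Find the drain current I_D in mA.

I_D = 3.87 mA

V_GS = V_G = 2.17 V, so V_ov = 2.17 − 0.41 = 1.76 V.
Assume saturation: I_D = ½ k_n V_ov² = 0.5 × 2.5 × 1.76² = 3.87 mA, giving V_DS = V_DD − I_D R_D = 15.6 − 3.87 × 1.74 = 8.86 V.
V_DS = 8.86 V ≥ V_ov = 1.76 V, confirming saturation.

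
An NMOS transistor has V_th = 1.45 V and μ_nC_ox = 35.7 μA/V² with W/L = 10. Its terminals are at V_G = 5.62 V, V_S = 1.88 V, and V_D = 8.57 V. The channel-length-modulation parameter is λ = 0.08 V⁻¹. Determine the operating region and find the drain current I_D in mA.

V_GS = V_G − V_S = 5.62 − 1.88 = 3.74 V; V_DS = V_D − V_S = 8.57 − 1.88 = 6.69 V.
k_n = μ_nC_ox · (W/L) = 0.357 mA/V².
V_ov = V_GS − V_th = 3.74 − 1.45 = 2.29 V.
Since V_DS = 6.69 V ≥ V_ov = 2.29 V, the device is in saturation.
I_D = ½ k_n V_ov² (1 + λ V_DS) = 0.5 × 0.357 × 2.29² × (1 + 0.08 × 6.69) = 1.44 mA.

Saturation; I_D = 1.44 mA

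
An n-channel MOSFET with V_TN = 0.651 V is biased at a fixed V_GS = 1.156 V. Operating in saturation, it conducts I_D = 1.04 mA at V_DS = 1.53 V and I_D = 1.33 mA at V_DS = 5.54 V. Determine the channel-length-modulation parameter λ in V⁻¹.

With V_GS fixed, I_D ∝ (1 + λ V_DS) in saturation, so I_D2/I_D1 = (1 + λ V_DS2)/(1 + λ V_DS1).
1.33/1.04 = 1.279 = (1 + 5.54 λ)/(1 + 1.53 λ).
Solving: λ (I_D1 V_DS2 − I_D2 V_DS1) = I_D2 − I_D1, so λ = (1.33 − 1.04) / (1.04 × 5.54 − 1.33 × 1.53) = 0.29 / 3.73 = 0.0778 V⁻¹.

λ = 0.0778 V⁻¹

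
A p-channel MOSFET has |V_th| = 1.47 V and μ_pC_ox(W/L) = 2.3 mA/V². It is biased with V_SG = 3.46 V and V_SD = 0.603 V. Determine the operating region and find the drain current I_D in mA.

Triode; I_D = 2.34 mA

V_ov = V_SG − |V_th| = 3.46 − 1.47 = 1.99 V.
Since V_SD = 0.603 V < V_ov = 1.99 V, the device is in the triode region.
I_D = k_p [V_ov · V_SD − ½ V_SD²] = 2.3 × [1.99 × 0.603 − 0.5 × 0.603²] = 2.34 mA.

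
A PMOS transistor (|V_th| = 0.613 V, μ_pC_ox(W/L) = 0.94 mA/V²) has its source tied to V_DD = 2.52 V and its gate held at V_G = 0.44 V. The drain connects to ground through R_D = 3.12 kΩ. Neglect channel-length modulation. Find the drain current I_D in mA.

V_SG = V_DD − V_G = 2.52 − 0.44 = 2.08 V, so V_ov = 2.08 − 0.613 = 1.47 V.
Assume saturation: I_D = ½ k_p V_ov² = 0.5 × 0.94 × 1.47² = 1.01 mA, giving V_SD = V_DD − I_D R_D = 2.52 − 1.01 × 3.12 = -0.636 V.
But -0.636 V < V_ov = 1.47 V, so the device is actually in triode.
In triode I_D = k_p[V_ov V_SD − ½ V_SD²] and I_D = (V_DD − V_SD)/R_D. Equating: 1.47 V_SD² − 5.302 V_SD + 2.52 = 0, giving V_SD = 0.563 V (the root below V_ov).
I_D = (2.52 − 0.563) / 3.12 = 0.627 mA.

I_D = 0.627 mA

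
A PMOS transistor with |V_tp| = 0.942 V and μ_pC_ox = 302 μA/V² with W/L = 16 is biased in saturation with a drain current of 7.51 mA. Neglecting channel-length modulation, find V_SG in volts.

k_p = μ_pC_ox · (W/L) = 4.832 mA/V².
In saturation I_D = ½ k_p (V_SG − |V_tp|)², so V_SG − |V_tp| = √(2 I_D / k_p) = √(2 × 7.51 / 4.832) = 1.76 V.
V_SG = 0.942 + 1.76 = 2.71 V.

V_SG = 2.71 V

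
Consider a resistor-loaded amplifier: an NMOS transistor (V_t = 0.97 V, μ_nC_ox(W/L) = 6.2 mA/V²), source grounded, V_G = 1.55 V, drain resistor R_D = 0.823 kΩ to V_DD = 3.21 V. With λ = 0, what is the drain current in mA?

V_GS = V_G = 1.55 V, so V_ov = 1.55 − 0.97 = 0.58 V.
Assume saturation: I_D = ½ k_n V_ov² = 0.5 × 6.2 × 0.58² = 1.04 mA, giving V_DS = V_DD − I_D R_D = 3.21 − 1.04 × 0.823 = 2.35 V.
V_DS = 2.35 V ≥ V_ov = 0.58 V, confirming saturation.

I_D = 1.04 mA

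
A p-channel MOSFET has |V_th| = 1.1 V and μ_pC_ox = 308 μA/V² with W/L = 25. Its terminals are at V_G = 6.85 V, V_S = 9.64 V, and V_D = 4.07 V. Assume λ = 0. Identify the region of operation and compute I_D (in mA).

V_SG = V_S − V_G = 9.64 − 6.85 = 2.79 V; V_SD = V_S − V_D = 9.64 − 4.07 = 5.57 V.
k_p = μ_pC_ox · (W/L) = 7.7 mA/V².
V_ov = V_SG − |V_th| = 2.79 − 1.1 = 1.69 V.
Since V_SD = 5.57 V ≥ V_ov = 1.69 V, the device is in saturation.
I_D = ½ k_p V_ov² = 0.5 × 7.7 × 1.69² = 11 mA.

Saturation; I_D = 11.0 mA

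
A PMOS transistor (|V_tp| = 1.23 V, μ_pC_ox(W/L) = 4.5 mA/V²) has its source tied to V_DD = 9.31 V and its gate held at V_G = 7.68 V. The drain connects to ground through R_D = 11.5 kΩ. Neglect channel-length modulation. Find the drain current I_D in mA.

V_SG = V_DD − V_G = 9.31 − 7.68 = 1.63 V, so V_ov = 1.63 − 1.23 = 0.4 V.
Assume saturation: I_D = ½ k_p V_ov² = 0.5 × 4.5 × 0.4² = 0.36 mA, giving V_SD = V_DD − I_D R_D = 9.31 − 0.36 × 11.5 = 5.17 V.
V_SD = 5.17 V ≥ V_ov = 0.4 V, confirming saturation.

I_D = 0.360 mA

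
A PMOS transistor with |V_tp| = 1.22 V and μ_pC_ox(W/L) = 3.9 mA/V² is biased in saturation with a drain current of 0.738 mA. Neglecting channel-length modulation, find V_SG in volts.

V_SG = 1.84 V

In saturation I_D = ½ k_p (V_SG − |V_tp|)², so V_SG − |V_tp| = √(2 I_D / k_p) = √(2 × 0.738 / 3.9) = 0.615 V.
V_SG = 1.22 + 0.615 = 1.84 V.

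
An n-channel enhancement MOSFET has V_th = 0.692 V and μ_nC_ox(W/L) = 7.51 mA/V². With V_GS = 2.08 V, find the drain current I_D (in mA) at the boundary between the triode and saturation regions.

I_D = 7.23 mA

At the boundary V_DS = V_ov = V_GS − V_th = 2.08 − 0.692 = 1.39 V.
I_D = ½ k_n V_ov² = 0.5 × 7.51 × 1.39² = 7.23 mA.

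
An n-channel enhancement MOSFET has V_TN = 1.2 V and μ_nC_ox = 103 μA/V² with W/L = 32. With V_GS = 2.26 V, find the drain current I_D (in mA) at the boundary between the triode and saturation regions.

At the boundary V_DS = V_ov = V_GS − V_TN = 2.26 − 1.2 = 1.06 V.
k_n = μ_nC_ox · (W/L) = 3.296 mA/V².
I_D = ½ k_n V_ov² = 0.5 × 3.296 × 1.06² = 1.85 mA.

I_D = 1.85 mA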